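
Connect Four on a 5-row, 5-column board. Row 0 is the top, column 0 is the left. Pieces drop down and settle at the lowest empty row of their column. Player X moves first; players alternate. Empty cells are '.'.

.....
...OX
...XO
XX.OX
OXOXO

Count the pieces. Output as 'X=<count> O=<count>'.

X=7 O=6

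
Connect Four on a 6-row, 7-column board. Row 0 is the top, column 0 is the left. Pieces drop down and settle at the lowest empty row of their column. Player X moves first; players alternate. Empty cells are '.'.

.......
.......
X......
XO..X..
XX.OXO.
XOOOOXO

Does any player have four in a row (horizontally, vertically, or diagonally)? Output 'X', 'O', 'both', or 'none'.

both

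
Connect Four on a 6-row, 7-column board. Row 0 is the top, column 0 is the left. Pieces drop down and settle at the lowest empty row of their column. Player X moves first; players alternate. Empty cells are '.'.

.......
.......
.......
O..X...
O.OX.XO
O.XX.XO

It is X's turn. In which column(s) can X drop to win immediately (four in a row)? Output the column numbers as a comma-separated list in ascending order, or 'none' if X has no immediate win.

Answer: 3,4

Derivation:
col 0: drop X → no win
col 1: drop X → no win
col 2: drop X → no win
col 3: drop X → WIN!
col 4: drop X → WIN!
col 5: drop X → no win
col 6: drop X → no win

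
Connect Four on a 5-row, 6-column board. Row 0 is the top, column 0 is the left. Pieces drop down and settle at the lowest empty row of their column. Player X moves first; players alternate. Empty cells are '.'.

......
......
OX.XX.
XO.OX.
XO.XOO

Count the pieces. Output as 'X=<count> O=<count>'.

X=7 O=6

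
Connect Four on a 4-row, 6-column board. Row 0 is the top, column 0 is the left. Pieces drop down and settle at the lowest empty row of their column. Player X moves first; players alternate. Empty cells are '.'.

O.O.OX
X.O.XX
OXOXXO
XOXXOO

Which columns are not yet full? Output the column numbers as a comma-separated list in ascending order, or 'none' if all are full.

Answer: 1,3

Derivation:
col 0: top cell = 'O' → FULL
col 1: top cell = '.' → open
col 2: top cell = 'O' → FULL
col 3: top cell = '.' → open
col 4: top cell = 'O' → FULL
col 5: top cell = 'X' → FULL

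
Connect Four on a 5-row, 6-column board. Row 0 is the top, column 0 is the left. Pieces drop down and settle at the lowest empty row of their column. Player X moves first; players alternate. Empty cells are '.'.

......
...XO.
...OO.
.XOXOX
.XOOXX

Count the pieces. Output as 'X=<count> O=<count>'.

X=7 O=7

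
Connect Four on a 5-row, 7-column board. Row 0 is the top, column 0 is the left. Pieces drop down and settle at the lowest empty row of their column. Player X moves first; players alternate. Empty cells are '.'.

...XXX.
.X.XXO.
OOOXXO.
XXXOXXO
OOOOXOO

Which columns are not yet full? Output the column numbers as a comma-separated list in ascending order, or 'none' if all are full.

Answer: 0,1,2,6

Derivation:
col 0: top cell = '.' → open
col 1: top cell = '.' → open
col 2: top cell = '.' → open
col 3: top cell = 'X' → FULL
col 4: top cell = 'X' → FULL
col 5: top cell = 'X' → FULL
col 6: top cell = '.' → open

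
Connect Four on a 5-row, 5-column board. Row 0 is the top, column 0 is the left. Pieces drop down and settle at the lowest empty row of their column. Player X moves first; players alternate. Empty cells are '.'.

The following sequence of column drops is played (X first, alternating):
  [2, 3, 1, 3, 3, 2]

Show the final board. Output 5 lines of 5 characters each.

Move 1: X drops in col 2, lands at row 4
Move 2: O drops in col 3, lands at row 4
Move 3: X drops in col 1, lands at row 4
Move 4: O drops in col 3, lands at row 3
Move 5: X drops in col 3, lands at row 2
Move 6: O drops in col 2, lands at row 3

Answer: .....
.....
...X.
..OO.
.XXO.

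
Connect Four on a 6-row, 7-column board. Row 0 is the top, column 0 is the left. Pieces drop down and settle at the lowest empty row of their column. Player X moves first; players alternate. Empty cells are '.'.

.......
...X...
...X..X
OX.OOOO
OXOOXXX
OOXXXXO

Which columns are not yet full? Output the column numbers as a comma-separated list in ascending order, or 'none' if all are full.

col 0: top cell = '.' → open
col 1: top cell = '.' → open
col 2: top cell = '.' → open
col 3: top cell = '.' → open
col 4: top cell = '.' → open
col 5: top cell = '.' → open
col 6: top cell = '.' → open

Answer: 0,1,2,3,4,5,6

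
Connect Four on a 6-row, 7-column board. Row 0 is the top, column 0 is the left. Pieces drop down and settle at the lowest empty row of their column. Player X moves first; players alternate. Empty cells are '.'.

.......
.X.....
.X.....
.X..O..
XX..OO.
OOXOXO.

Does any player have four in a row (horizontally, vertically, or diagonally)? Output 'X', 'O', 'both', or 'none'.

X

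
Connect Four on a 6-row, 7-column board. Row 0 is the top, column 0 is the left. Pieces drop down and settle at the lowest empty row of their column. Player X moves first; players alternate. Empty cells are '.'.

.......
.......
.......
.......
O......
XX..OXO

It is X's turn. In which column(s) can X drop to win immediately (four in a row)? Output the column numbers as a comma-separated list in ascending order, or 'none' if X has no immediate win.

Answer: none

Derivation:
col 0: drop X → no win
col 1: drop X → no win
col 2: drop X → no win
col 3: drop X → no win
col 4: drop X → no win
col 5: drop X → no win
col 6: drop X → no win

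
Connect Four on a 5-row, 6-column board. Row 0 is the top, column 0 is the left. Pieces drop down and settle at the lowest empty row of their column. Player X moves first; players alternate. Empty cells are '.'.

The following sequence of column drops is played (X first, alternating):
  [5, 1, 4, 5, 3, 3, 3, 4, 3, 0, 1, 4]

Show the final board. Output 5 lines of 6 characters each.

Answer: ......
...X..
...XO.
.X.OOO
OO.XXX

Derivation:
Move 1: X drops in col 5, lands at row 4
Move 2: O drops in col 1, lands at row 4
Move 3: X drops in col 4, lands at row 4
Move 4: O drops in col 5, lands at row 3
Move 5: X drops in col 3, lands at row 4
Move 6: O drops in col 3, lands at row 3
Move 7: X drops in col 3, lands at row 2
Move 8: O drops in col 4, lands at row 3
Move 9: X drops in col 3, lands at row 1
Move 10: O drops in col 0, lands at row 4
Move 11: X drops in col 1, lands at row 3
Move 12: O drops in col 4, lands at row 2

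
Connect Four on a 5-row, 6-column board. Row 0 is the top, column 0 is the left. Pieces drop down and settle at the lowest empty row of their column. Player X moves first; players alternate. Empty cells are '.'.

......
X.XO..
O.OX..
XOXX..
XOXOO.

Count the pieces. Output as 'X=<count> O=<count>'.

X=8 O=7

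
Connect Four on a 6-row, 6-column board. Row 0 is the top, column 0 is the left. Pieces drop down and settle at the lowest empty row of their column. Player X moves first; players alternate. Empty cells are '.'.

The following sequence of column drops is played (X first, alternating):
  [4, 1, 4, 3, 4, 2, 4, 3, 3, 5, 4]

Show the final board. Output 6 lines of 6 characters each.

Answer: ......
....X.
....X.
...XX.
...OX.
.OOOXO

Derivation:
Move 1: X drops in col 4, lands at row 5
Move 2: O drops in col 1, lands at row 5
Move 3: X drops in col 4, lands at row 4
Move 4: O drops in col 3, lands at row 5
Move 5: X drops in col 4, lands at row 3
Move 6: O drops in col 2, lands at row 5
Move 7: X drops in col 4, lands at row 2
Move 8: O drops in col 3, lands at row 4
Move 9: X drops in col 3, lands at row 3
Move 10: O drops in col 5, lands at row 5
Move 11: X drops in col 4, lands at row 1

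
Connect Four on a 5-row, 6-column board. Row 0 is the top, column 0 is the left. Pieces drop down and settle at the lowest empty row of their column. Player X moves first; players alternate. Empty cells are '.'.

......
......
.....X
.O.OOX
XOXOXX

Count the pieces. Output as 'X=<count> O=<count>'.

X=6 O=5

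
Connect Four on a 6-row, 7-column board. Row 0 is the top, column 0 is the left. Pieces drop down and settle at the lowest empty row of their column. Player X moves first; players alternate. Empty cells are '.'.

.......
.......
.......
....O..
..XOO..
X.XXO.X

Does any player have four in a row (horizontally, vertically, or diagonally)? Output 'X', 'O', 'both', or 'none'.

none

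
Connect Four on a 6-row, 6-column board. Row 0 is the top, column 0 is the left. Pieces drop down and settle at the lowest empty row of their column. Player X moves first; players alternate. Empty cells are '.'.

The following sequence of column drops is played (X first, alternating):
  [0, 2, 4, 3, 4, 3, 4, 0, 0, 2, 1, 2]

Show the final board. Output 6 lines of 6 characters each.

Answer: ......
......
......
X.O.X.
O.OOX.
XXOOX.

Derivation:
Move 1: X drops in col 0, lands at row 5
Move 2: O drops in col 2, lands at row 5
Move 3: X drops in col 4, lands at row 5
Move 4: O drops in col 3, lands at row 5
Move 5: X drops in col 4, lands at row 4
Move 6: O drops in col 3, lands at row 4
Move 7: X drops in col 4, lands at row 3
Move 8: O drops in col 0, lands at row 4
Move 9: X drops in col 0, lands at row 3
Move 10: O drops in col 2, lands at row 4
Move 11: X drops in col 1, lands at row 5
Move 12: O drops in col 2, lands at row 3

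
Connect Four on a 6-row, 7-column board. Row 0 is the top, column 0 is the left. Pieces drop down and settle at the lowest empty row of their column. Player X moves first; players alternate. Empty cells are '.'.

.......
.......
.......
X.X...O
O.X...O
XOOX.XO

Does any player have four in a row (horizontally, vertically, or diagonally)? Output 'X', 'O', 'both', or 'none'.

none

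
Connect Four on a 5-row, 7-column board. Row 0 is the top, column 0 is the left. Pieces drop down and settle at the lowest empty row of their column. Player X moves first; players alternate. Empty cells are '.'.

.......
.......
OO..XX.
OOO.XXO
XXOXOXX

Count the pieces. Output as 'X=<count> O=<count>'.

X=9 O=8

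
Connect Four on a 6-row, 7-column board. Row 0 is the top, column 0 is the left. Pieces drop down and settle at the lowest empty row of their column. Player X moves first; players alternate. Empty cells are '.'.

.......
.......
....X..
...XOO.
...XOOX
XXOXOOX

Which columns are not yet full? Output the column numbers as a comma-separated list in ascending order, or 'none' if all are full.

col 0: top cell = '.' → open
col 1: top cell = '.' → open
col 2: top cell = '.' → open
col 3: top cell = '.' → open
col 4: top cell = '.' → open
col 5: top cell = '.' → open
col 6: top cell = '.' → open

Answer: 0,1,2,3,4,5,6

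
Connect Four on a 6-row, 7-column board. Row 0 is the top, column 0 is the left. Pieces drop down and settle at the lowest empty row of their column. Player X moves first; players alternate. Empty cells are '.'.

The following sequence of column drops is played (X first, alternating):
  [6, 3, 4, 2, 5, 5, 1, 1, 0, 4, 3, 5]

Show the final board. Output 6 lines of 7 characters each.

Answer: .......
.......
.......
.....O.
.O.XOO.
XXOOXXX

Derivation:
Move 1: X drops in col 6, lands at row 5
Move 2: O drops in col 3, lands at row 5
Move 3: X drops in col 4, lands at row 5
Move 4: O drops in col 2, lands at row 5
Move 5: X drops in col 5, lands at row 5
Move 6: O drops in col 5, lands at row 4
Move 7: X drops in col 1, lands at row 5
Move 8: O drops in col 1, lands at row 4
Move 9: X drops in col 0, lands at row 5
Move 10: O drops in col 4, lands at row 4
Move 11: X drops in col 3, lands at row 4
Move 12: O drops in col 5, lands at row 3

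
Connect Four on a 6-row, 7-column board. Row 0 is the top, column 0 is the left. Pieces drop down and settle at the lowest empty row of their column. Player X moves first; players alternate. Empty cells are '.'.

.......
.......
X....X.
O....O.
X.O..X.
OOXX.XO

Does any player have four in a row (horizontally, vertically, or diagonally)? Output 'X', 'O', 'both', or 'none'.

none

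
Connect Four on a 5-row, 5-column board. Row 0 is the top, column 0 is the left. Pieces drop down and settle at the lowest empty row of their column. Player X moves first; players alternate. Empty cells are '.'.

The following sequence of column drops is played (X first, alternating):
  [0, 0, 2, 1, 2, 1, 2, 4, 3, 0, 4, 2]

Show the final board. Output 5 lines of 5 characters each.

Move 1: X drops in col 0, lands at row 4
Move 2: O drops in col 0, lands at row 3
Move 3: X drops in col 2, lands at row 4
Move 4: O drops in col 1, lands at row 4
Move 5: X drops in col 2, lands at row 3
Move 6: O drops in col 1, lands at row 3
Move 7: X drops in col 2, lands at row 2
Move 8: O drops in col 4, lands at row 4
Move 9: X drops in col 3, lands at row 4
Move 10: O drops in col 0, lands at row 2
Move 11: X drops in col 4, lands at row 3
Move 12: O drops in col 2, lands at row 1

Answer: .....
..O..
O.X..
OOX.X
XOXXO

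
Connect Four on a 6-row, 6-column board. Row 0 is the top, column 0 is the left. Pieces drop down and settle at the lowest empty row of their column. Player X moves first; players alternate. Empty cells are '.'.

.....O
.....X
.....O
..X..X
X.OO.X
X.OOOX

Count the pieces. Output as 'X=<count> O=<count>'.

X=7 O=7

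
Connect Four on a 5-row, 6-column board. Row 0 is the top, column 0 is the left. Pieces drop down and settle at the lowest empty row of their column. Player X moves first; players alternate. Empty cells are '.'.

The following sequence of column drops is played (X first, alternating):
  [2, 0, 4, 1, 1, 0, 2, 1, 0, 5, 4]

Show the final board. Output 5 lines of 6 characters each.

Move 1: X drops in col 2, lands at row 4
Move 2: O drops in col 0, lands at row 4
Move 3: X drops in col 4, lands at row 4
Move 4: O drops in col 1, lands at row 4
Move 5: X drops in col 1, lands at row 3
Move 6: O drops in col 0, lands at row 3
Move 7: X drops in col 2, lands at row 3
Move 8: O drops in col 1, lands at row 2
Move 9: X drops in col 0, lands at row 2
Move 10: O drops in col 5, lands at row 4
Move 11: X drops in col 4, lands at row 3

Answer: ......
......
XO....
OXX.X.
OOX.XO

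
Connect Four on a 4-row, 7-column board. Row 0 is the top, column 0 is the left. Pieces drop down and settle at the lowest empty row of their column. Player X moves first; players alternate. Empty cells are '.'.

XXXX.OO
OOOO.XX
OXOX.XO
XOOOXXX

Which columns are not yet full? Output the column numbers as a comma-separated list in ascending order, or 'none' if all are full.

Answer: 4

Derivation:
col 0: top cell = 'X' → FULL
col 1: top cell = 'X' → FULL
col 2: top cell = 'X' → FULL
col 3: top cell = 'X' → FULL
col 4: top cell = '.' → open
col 5: top cell = 'O' → FULL
col 6: top cell = 'O' → FULL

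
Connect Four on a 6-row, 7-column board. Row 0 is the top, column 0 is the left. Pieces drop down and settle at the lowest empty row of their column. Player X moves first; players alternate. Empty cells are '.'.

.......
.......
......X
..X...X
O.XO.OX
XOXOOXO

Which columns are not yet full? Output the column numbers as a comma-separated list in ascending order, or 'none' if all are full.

col 0: top cell = '.' → open
col 1: top cell = '.' → open
col 2: top cell = '.' → open
col 3: top cell = '.' → open
col 4: top cell = '.' → open
col 5: top cell = '.' → open
col 6: top cell = '.' → open

Answer: 0,1,2,3,4,5,6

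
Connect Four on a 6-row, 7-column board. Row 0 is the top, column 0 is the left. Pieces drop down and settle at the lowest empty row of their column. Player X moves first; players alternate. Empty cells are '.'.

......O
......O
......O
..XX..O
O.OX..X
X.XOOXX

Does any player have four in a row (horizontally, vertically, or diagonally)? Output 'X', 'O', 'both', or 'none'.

O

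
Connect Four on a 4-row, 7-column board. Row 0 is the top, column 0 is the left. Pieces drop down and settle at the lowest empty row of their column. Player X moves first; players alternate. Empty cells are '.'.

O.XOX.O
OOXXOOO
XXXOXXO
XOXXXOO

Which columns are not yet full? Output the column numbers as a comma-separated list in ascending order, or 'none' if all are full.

col 0: top cell = 'O' → FULL
col 1: top cell = '.' → open
col 2: top cell = 'X' → FULL
col 3: top cell = 'O' → FULL
col 4: top cell = 'X' → FULL
col 5: top cell = '.' → open
col 6: top cell = 'O' → FULL

Answer: 1,5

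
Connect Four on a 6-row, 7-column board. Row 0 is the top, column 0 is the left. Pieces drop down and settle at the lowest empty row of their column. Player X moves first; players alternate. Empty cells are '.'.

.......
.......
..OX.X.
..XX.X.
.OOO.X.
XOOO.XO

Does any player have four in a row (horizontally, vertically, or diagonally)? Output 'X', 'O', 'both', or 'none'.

X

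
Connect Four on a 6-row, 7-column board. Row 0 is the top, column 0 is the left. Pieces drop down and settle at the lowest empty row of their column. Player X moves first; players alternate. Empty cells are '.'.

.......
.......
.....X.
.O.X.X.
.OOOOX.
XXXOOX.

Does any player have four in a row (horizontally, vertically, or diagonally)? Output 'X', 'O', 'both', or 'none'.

both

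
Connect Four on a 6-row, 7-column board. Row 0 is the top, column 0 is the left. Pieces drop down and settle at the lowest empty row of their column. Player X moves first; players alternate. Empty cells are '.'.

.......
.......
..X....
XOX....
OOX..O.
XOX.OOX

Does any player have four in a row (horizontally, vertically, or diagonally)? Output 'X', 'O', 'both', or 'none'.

X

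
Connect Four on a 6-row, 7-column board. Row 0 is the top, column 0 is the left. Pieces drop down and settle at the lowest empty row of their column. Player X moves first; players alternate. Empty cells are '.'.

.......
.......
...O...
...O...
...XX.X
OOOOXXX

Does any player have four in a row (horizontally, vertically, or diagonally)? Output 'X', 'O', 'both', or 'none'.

O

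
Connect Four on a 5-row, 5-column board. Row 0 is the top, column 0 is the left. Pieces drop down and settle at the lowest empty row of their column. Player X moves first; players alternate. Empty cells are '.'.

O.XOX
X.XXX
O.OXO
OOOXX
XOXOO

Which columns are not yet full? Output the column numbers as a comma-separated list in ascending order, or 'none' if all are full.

Answer: 1

Derivation:
col 0: top cell = 'O' → FULL
col 1: top cell = '.' → open
col 2: top cell = 'X' → FULL
col 3: top cell = 'O' → FULL
col 4: top cell = 'X' → FULL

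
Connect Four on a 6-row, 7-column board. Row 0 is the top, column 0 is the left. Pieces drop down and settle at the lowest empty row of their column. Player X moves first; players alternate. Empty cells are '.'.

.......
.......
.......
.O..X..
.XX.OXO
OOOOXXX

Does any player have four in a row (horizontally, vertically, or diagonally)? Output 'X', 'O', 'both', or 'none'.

O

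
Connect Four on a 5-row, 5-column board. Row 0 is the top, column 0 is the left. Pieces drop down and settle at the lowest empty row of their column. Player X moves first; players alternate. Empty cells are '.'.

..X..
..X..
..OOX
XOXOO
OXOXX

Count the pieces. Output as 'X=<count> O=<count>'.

X=8 O=7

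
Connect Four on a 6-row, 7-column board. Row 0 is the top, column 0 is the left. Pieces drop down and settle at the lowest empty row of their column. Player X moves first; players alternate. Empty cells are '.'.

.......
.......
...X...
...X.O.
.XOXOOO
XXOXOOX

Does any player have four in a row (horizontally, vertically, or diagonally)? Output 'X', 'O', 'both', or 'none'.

X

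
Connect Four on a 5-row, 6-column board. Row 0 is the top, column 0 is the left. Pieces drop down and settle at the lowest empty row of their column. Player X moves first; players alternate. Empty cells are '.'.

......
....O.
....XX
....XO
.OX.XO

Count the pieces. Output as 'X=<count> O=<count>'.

X=5 O=4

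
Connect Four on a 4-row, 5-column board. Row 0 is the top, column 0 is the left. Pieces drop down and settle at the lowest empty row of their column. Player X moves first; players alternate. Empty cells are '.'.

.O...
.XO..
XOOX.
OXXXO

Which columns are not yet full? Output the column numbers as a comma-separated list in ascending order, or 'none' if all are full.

col 0: top cell = '.' → open
col 1: top cell = 'O' → FULL
col 2: top cell = '.' → open
col 3: top cell = '.' → open
col 4: top cell = '.' → open

Answer: 0,2,3,4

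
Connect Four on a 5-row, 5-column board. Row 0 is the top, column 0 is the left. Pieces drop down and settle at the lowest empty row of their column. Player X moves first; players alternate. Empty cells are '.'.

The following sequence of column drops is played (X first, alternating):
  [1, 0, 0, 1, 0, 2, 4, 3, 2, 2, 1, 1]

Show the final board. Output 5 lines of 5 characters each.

Answer: .....
.O...
XXO..
XOX..
OXOOX

Derivation:
Move 1: X drops in col 1, lands at row 4
Move 2: O drops in col 0, lands at row 4
Move 3: X drops in col 0, lands at row 3
Move 4: O drops in col 1, lands at row 3
Move 5: X drops in col 0, lands at row 2
Move 6: O drops in col 2, lands at row 4
Move 7: X drops in col 4, lands at row 4
Move 8: O drops in col 3, lands at row 4
Move 9: X drops in col 2, lands at row 3
Move 10: O drops in col 2, lands at row 2
Move 11: X drops in col 1, lands at row 2
Move 12: O drops in col 1, lands at row 1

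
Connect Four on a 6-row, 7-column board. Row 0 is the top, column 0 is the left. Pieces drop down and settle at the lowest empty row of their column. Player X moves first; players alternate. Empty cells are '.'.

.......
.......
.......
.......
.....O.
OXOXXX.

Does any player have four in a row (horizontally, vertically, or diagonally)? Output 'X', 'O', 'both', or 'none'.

none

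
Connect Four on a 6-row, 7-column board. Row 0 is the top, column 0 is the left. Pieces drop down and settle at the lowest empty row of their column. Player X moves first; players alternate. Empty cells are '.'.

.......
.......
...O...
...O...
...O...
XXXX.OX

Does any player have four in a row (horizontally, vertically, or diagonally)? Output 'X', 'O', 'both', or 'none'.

X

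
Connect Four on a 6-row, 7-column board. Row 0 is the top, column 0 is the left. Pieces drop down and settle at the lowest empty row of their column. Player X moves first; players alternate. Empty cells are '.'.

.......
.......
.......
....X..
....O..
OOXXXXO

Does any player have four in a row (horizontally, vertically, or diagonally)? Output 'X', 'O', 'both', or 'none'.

X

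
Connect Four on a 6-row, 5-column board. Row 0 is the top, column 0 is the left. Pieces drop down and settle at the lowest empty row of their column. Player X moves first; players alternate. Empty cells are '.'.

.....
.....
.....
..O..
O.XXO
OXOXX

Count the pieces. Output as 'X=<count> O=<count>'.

X=5 O=5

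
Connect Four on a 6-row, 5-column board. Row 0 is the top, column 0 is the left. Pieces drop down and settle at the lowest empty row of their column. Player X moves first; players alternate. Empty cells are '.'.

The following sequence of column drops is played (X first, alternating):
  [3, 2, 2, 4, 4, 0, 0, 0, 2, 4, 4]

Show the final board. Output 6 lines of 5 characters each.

Move 1: X drops in col 3, lands at row 5
Move 2: O drops in col 2, lands at row 5
Move 3: X drops in col 2, lands at row 4
Move 4: O drops in col 4, lands at row 5
Move 5: X drops in col 4, lands at row 4
Move 6: O drops in col 0, lands at row 5
Move 7: X drops in col 0, lands at row 4
Move 8: O drops in col 0, lands at row 3
Move 9: X drops in col 2, lands at row 3
Move 10: O drops in col 4, lands at row 3
Move 11: X drops in col 4, lands at row 2

Answer: .....
.....
....X
O.X.O
X.X.X
O.OXO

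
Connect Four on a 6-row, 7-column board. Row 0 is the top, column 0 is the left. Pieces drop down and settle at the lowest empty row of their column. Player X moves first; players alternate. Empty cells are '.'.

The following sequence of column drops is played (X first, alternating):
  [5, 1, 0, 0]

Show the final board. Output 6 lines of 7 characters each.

Answer: .......
.......
.......
.......
O......
XO...X.

Derivation:
Move 1: X drops in col 5, lands at row 5
Move 2: O drops in col 1, lands at row 5
Move 3: X drops in col 0, lands at row 5
Move 4: O drops in col 0, lands at row 4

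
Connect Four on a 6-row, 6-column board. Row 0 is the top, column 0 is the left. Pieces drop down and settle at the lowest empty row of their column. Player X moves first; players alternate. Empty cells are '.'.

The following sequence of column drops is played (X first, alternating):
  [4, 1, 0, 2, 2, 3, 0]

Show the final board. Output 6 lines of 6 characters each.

Move 1: X drops in col 4, lands at row 5
Move 2: O drops in col 1, lands at row 5
Move 3: X drops in col 0, lands at row 5
Move 4: O drops in col 2, lands at row 5
Move 5: X drops in col 2, lands at row 4
Move 6: O drops in col 3, lands at row 5
Move 7: X drops in col 0, lands at row 4

Answer: ......
......
......
......
X.X...
XOOOX.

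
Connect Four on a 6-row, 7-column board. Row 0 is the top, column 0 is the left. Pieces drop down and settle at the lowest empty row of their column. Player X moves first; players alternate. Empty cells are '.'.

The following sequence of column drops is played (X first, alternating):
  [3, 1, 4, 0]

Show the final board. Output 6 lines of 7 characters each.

Answer: .......
.......
.......
.......
.......
OO.XX..

Derivation:
Move 1: X drops in col 3, lands at row 5
Move 2: O drops in col 1, lands at row 5
Move 3: X drops in col 4, lands at row 5
Move 4: O drops in col 0, lands at row 5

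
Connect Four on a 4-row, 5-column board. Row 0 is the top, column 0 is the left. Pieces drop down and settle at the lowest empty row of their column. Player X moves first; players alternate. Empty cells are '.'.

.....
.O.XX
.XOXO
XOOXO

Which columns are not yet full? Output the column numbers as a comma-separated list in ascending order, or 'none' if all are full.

Answer: 0,1,2,3,4

Derivation:
col 0: top cell = '.' → open
col 1: top cell = '.' → open
col 2: top cell = '.' → open
col 3: top cell = '.' → open
col 4: top cell = '.' → open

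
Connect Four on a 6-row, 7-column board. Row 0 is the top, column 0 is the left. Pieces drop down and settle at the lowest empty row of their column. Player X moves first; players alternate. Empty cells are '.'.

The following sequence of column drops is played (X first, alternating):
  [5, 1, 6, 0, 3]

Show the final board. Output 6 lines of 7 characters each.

Answer: .......
.......
.......
.......
.......
OO.X.XX

Derivation:
Move 1: X drops in col 5, lands at row 5
Move 2: O drops in col 1, lands at row 5
Move 3: X drops in col 6, lands at row 5
Move 4: O drops in col 0, lands at row 5
Move 5: X drops in col 3, lands at row 5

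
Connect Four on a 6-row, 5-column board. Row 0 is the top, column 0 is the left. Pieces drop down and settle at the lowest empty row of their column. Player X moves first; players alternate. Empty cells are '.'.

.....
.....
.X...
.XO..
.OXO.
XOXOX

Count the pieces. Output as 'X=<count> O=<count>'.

X=6 O=5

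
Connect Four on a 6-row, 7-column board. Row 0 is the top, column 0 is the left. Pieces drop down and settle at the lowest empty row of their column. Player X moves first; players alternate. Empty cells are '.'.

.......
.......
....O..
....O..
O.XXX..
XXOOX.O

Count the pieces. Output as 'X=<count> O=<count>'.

X=6 O=6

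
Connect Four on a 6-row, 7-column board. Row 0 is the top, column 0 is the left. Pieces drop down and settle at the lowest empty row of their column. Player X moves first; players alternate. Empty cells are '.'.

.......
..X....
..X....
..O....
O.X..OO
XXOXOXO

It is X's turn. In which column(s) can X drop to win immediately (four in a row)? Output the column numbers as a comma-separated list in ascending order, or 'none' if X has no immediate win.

col 0: drop X → no win
col 1: drop X → no win
col 2: drop X → no win
col 3: drop X → no win
col 4: drop X → no win
col 5: drop X → no win
col 6: drop X → no win

Answer: none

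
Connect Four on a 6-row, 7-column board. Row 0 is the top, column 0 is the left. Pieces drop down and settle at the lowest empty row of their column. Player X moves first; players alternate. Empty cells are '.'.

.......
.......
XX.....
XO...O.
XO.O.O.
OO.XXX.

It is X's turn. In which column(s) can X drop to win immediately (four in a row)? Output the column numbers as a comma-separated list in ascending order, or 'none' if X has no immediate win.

col 0: drop X → WIN!
col 1: drop X → no win
col 2: drop X → WIN!
col 3: drop X → no win
col 4: drop X → no win
col 5: drop X → no win
col 6: drop X → WIN!

Answer: 0,2,6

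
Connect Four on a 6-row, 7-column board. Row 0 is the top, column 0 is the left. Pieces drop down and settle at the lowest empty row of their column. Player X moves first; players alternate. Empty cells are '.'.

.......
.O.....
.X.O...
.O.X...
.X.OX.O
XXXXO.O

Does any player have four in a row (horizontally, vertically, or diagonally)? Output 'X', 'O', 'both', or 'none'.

X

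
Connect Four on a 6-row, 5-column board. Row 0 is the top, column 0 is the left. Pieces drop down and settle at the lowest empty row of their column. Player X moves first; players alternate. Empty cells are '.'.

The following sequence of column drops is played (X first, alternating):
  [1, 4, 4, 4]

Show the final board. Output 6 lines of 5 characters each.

Move 1: X drops in col 1, lands at row 5
Move 2: O drops in col 4, lands at row 5
Move 3: X drops in col 4, lands at row 4
Move 4: O drops in col 4, lands at row 3

Answer: .....
.....
.....
....O
....X
.X..O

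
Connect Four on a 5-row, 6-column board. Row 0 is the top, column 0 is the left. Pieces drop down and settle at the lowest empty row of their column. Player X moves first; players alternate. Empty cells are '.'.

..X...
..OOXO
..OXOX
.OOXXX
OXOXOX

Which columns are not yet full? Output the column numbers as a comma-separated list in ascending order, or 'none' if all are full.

Answer: 0,1,3,4,5

Derivation:
col 0: top cell = '.' → open
col 1: top cell = '.' → open
col 2: top cell = 'X' → FULL
col 3: top cell = '.' → open
col 4: top cell = '.' → open
col 5: top cell = '.' → open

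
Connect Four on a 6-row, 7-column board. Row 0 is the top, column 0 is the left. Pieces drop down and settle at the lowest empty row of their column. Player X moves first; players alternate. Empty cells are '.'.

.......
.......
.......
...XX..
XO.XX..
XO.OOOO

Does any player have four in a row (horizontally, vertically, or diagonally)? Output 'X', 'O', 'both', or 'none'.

O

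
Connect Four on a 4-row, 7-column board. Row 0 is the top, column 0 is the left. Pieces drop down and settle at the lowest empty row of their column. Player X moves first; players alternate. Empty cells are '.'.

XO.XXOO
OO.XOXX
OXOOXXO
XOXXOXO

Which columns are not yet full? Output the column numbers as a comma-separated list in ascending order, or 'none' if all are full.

Answer: 2

Derivation:
col 0: top cell = 'X' → FULL
col 1: top cell = 'O' → FULL
col 2: top cell = '.' → open
col 3: top cell = 'X' → FULL
col 4: top cell = 'X' → FULL
col 5: top cell = 'O' → FULL
col 6: top cell = 'O' → FULL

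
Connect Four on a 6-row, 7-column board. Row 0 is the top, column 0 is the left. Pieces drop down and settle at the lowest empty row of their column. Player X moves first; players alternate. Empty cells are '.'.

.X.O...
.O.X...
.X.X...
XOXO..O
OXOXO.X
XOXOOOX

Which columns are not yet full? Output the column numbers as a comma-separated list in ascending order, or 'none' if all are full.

Answer: 0,2,4,5,6

Derivation:
col 0: top cell = '.' → open
col 1: top cell = 'X' → FULL
col 2: top cell = '.' → open
col 3: top cell = 'O' → FULL
col 4: top cell = '.' → open
col 5: top cell = '.' → open
col 6: top cell = '.' → open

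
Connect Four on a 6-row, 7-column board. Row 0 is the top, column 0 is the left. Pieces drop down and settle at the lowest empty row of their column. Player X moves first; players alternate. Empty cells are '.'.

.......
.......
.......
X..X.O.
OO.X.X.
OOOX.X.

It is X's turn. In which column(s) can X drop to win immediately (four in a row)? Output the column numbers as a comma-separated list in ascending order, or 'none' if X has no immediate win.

col 0: drop X → no win
col 1: drop X → no win
col 2: drop X → no win
col 3: drop X → WIN!
col 4: drop X → no win
col 5: drop X → no win
col 6: drop X → no win

Answer: 3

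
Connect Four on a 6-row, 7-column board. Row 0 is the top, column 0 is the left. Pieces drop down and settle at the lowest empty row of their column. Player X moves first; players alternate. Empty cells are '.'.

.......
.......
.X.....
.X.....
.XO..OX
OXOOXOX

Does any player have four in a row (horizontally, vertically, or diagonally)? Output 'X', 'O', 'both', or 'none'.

X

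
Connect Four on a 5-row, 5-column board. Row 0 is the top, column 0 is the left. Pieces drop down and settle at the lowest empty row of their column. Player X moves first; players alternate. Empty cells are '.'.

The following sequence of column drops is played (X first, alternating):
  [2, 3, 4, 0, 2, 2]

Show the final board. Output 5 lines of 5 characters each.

Answer: .....
.....
..O..
..X..
O.XOX

Derivation:
Move 1: X drops in col 2, lands at row 4
Move 2: O drops in col 3, lands at row 4
Move 3: X drops in col 4, lands at row 4
Move 4: O drops in col 0, lands at row 4
Move 5: X drops in col 2, lands at row 3
Move 6: O drops in col 2, lands at row 2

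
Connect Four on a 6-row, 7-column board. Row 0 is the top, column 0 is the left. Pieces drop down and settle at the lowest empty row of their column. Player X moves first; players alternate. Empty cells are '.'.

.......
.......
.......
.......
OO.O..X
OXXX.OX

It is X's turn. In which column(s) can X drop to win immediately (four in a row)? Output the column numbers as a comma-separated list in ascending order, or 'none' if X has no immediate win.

Answer: 4

Derivation:
col 0: drop X → no win
col 1: drop X → no win
col 2: drop X → no win
col 3: drop X → no win
col 4: drop X → WIN!
col 5: drop X → no win
col 6: drop X → no win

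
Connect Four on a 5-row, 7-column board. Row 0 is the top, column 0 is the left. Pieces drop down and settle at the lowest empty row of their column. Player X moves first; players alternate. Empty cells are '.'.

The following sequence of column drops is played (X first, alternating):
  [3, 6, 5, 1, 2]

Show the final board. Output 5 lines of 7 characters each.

Move 1: X drops in col 3, lands at row 4
Move 2: O drops in col 6, lands at row 4
Move 3: X drops in col 5, lands at row 4
Move 4: O drops in col 1, lands at row 4
Move 5: X drops in col 2, lands at row 4

Answer: .......
.......
.......
.......
.OXX.XO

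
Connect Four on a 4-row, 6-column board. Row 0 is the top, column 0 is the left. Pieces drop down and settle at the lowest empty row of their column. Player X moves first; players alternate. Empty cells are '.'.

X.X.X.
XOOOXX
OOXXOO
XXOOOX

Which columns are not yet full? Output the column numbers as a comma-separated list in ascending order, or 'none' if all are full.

Answer: 1,3,5

Derivation:
col 0: top cell = 'X' → FULL
col 1: top cell = '.' → open
col 2: top cell = 'X' → FULL
col 3: top cell = '.' → open
col 4: top cell = 'X' → FULL
col 5: top cell = '.' → open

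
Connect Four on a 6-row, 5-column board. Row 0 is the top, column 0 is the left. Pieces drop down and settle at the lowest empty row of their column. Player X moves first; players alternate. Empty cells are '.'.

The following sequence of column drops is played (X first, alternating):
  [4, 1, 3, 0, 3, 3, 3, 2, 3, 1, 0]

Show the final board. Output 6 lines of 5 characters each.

Answer: .....
...X.
...X.
...O.
XO.X.
OOOXX

Derivation:
Move 1: X drops in col 4, lands at row 5
Move 2: O drops in col 1, lands at row 5
Move 3: X drops in col 3, lands at row 5
Move 4: O drops in col 0, lands at row 5
Move 5: X drops in col 3, lands at row 4
Move 6: O drops in col 3, lands at row 3
Move 7: X drops in col 3, lands at row 2
Move 8: O drops in col 2, lands at row 5
Move 9: X drops in col 3, lands at row 1
Move 10: O drops in col 1, lands at row 4
Move 11: X drops in col 0, lands at row 4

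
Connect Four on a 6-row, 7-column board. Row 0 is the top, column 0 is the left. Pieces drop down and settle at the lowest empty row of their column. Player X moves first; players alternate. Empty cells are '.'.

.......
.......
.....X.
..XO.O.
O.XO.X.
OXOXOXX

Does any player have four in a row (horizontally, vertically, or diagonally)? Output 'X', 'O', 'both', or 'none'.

none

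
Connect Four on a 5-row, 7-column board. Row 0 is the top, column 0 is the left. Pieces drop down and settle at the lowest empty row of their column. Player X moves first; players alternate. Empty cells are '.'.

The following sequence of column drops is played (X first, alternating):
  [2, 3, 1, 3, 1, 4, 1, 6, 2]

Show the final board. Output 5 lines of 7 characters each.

Answer: .......
.......
.X.....
.XXO...
.XXOO.O

Derivation:
Move 1: X drops in col 2, lands at row 4
Move 2: O drops in col 3, lands at row 4
Move 3: X drops in col 1, lands at row 4
Move 4: O drops in col 3, lands at row 3
Move 5: X drops in col 1, lands at row 3
Move 6: O drops in col 4, lands at row 4
Move 7: X drops in col 1, lands at row 2
Move 8: O drops in col 6, lands at row 4
Move 9: X drops in col 2, lands at row 3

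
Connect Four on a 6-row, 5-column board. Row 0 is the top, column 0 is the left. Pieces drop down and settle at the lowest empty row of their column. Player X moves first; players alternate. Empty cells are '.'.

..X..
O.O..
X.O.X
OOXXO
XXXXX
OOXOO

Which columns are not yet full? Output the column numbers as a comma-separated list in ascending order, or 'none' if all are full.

col 0: top cell = '.' → open
col 1: top cell = '.' → open
col 2: top cell = 'X' → FULL
col 3: top cell = '.' → open
col 4: top cell = '.' → open

Answer: 0,1,3,4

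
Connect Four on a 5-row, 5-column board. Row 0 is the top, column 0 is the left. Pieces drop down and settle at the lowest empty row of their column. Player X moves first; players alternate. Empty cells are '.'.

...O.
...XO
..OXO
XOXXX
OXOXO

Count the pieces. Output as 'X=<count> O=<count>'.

X=8 O=8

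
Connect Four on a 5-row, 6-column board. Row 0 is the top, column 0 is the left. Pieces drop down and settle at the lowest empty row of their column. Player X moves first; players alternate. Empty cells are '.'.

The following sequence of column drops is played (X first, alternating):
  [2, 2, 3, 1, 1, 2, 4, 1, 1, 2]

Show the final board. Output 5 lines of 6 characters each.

Move 1: X drops in col 2, lands at row 4
Move 2: O drops in col 2, lands at row 3
Move 3: X drops in col 3, lands at row 4
Move 4: O drops in col 1, lands at row 4
Move 5: X drops in col 1, lands at row 3
Move 6: O drops in col 2, lands at row 2
Move 7: X drops in col 4, lands at row 4
Move 8: O drops in col 1, lands at row 2
Move 9: X drops in col 1, lands at row 1
Move 10: O drops in col 2, lands at row 1

Answer: ......
.XO...
.OO...
.XO...
.OXXX.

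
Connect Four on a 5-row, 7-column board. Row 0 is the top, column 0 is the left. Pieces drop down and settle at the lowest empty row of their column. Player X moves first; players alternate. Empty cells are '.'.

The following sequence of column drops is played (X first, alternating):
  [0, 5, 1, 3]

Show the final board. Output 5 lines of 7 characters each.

Answer: .......
.......
.......
.......
XX.O.O.

Derivation:
Move 1: X drops in col 0, lands at row 4
Move 2: O drops in col 5, lands at row 4
Move 3: X drops in col 1, lands at row 4
Move 4: O drops in col 3, lands at row 4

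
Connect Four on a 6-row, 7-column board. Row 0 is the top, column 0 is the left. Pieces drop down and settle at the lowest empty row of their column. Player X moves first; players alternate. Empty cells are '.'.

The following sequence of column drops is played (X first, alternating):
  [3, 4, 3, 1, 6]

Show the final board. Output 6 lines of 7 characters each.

Move 1: X drops in col 3, lands at row 5
Move 2: O drops in col 4, lands at row 5
Move 3: X drops in col 3, lands at row 4
Move 4: O drops in col 1, lands at row 5
Move 5: X drops in col 6, lands at row 5

Answer: .......
.......
.......
.......
...X...
.O.XO.X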